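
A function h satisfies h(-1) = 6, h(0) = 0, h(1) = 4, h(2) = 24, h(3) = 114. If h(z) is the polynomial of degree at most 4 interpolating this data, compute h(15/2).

20985/4

Evaluate each Lagrange basis at z = 15/2:
L_0(15/2) = (15/2)·(13/2)·(11/2)·(9/2)/[(-1)·(-2)·(-3)·(-4)] = 6435/128
L_1(15/2) = (17/2)·(13/2)·(11/2)·(9/2)/[(1)·(-1)·(-2)·(-3)] = -7293/32
L_2(15/2) = (17/2)·(15/2)·(11/2)·(9/2)/[(2)·(1)·(-1)·(-2)] = 25245/64
L_3(15/2) = (17/2)·(15/2)·(13/2)·(9/2)/[(3)·(2)·(1)·(-1)] = -9945/32
L_4(15/2) = (17/2)·(15/2)·(13/2)·(11/2)/[(4)·(3)·(2)·(1)] = 12155/128
Sum: 6·(6435/128) + 0 + 4·(25245/64) + 24·(-9945/32) + 114·(12155/128) = 20985/4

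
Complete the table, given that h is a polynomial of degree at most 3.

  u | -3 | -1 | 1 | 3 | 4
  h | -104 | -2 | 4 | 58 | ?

148

The 4 known values determine h uniquely (degree ≤ 3).
Evaluate each Lagrange basis at u = 4:
L_0(4) = (5)·(3)·(1)/[(-2)·(-4)·(-6)] = -5/16
L_1(4) = (7)·(3)·(1)/[(2)·(-2)·(-4)] = 21/16
L_2(4) = (7)·(5)·(1)/[(4)·(2)·(-2)] = -35/16
L_3(4) = (7)·(5)·(3)/[(6)·(4)·(2)] = 35/16
Sum: (-104)·(-5/16) + (-2)·(21/16) + 4·(-35/16) + 58·(35/16) = 148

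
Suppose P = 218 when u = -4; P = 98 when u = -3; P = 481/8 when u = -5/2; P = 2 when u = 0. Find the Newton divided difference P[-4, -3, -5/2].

59/2

P[-4,-3] = (98 - 218) / (-3 - (-4)) = -120
P[-3,-5/2] = (481/8 - 98) / (-5/2 - (-3)) = -303/4
P[-4,-3,-5/2] = (-303/4 - (-120)) / (-5/2 - (-4)) = 59/2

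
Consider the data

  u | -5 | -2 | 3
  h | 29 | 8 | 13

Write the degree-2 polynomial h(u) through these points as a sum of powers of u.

h(u) = u^2 + 4

Build the Lagrange basis polynomials:
L_0(u) = (u + 2)(u - 3) / [24] = (1/24)u^2 - (1/24)u - 1/4
L_1(u) = (u + 5)(u - 3) / [-15] = -(1/15)u^2 - (2/15)u + 1
L_2(u) = (u + 5)(u + 2) / [40] = (1/40)u^2 + (7/40)u + 1/4
h(u) = 29·L_0 + 8·L_1 + 13·L_2
  29·L_0(u) = (29/24)u^2 - (29/24)u - 29/4
  8·L_1(u) = -(8/15)u^2 - (16/15)u + 8
  13·L_2(u) = (13/40)u^2 + (91/40)u + 13/4
Adding term by term: u^2 + 4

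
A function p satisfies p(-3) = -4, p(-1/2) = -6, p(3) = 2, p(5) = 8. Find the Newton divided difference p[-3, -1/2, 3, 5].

-37/770

p[-3,-1/2] = (-6 - (-4)) / (-1/2 - (-3)) = -4/5
p[-1/2,3] = (2 - (-6)) / (3 - (-1/2)) = 16/7
p[3,5] = (8 - 2) / (5 - 3) = 3
p[-3,-1/2,3] = (16/7 - (-4/5)) / (3 - (-3)) = 18/35
p[-1/2,3,5] = (3 - 16/7) / (5 - (-1/2)) = 10/77
p[-3,-1/2,3,5] = (10/77 - 18/35) / (5 - (-3)) = -37/770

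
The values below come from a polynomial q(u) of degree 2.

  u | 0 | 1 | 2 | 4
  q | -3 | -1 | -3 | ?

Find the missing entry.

-19

The 3 known values determine q uniquely (degree ≤ 2).
L_0(4) = (3)·(2)/[(-1)·(-2)] = 3
L_1(4) = (4)·(2)/[(1)·(-1)] = -8
L_2(4) = (4)·(3)/[(2)·(1)] = 6
Sum: (-3)·(3) + (-1)·(-8) + (-3)·(6) = -19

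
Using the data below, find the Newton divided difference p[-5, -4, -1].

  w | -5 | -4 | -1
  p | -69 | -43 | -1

-3

p[-5,-4] = (-43 - (-69)) / (-4 - (-5)) = 26
p[-4,-1] = (-1 - (-43)) / (-1 - (-4)) = 14
p[-5,-4,-1] = (14 - 26) / (-1 - (-5)) = -3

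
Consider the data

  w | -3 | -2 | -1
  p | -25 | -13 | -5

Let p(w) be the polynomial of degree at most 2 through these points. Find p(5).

Evaluate each Lagrange basis at w = 5:
L_0(5) = (7)·(6)/[(-1)·(-2)] = 21
L_1(5) = (8)·(6)/[(1)·(-1)] = -48
L_2(5) = (8)·(7)/[(2)·(1)] = 28
Sum: (-25)·(21) + (-13)·(-48) + (-5)·(28) = -41

-41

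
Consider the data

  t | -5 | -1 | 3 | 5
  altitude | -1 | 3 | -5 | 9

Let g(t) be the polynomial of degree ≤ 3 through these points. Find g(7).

L_0(7) = (8)·(4)·(2)/[(-4)·(-8)·(-10)] = -1/5
L_1(7) = (12)·(4)·(2)/[(4)·(-4)·(-6)] = 1
L_2(7) = (12)·(8)·(2)/[(8)·(4)·(-2)] = -3
L_3(7) = (12)·(8)·(4)/[(10)·(6)·(2)] = 16/5
Sum: (-1)·(-1/5) + 3·(1) + (-5)·(-3) + 9·(16/5) = 47

47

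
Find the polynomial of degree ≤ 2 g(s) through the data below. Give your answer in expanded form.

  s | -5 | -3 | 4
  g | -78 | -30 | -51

Build the Lagrange basis polynomials:
L_0(s) = (s + 3)(s - 4) / [18] = (1/18)s^2 - (1/18)s - 2/3
L_1(s) = (s + 5)(s - 4) / [-14] = -(1/14)s^2 - (1/14)s + 10/7
L_2(s) = (s + 5)(s + 3) / [63] = (1/63)s^2 + (8/63)s + 5/21
g(s) = (-78)·L_0 + (-30)·L_1 + (-51)·L_2
  (-78)·L_0(s) = -(13/3)s^2 + (13/3)s + 52
  (-30)·L_1(s) = (15/7)s^2 + (15/7)s - 300/7
  (-51)·L_2(s) = -(17/21)s^2 - (136/21)s - 85/7
Adding term by term: -3s^2 - 3

g(s) = -3s^2 - 3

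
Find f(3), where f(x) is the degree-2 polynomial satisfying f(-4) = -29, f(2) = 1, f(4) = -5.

L_0(3) = (1)·(-1)/[(-6)·(-8)] = -1/48
L_1(3) = (7)·(-1)/[(6)·(-2)] = 7/12
L_2(3) = (7)·(1)/[(8)·(2)] = 7/16
Sum: (-29)·(-1/48) + 1·(7/12) + (-5)·(7/16) = -1

-1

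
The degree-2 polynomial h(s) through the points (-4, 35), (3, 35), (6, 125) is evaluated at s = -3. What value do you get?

Using Newton's divided-difference form:
h[-4,3] = (35 - 35) / (3 - (-4)) = 0
h[3,6] = (125 - 35) / (6 - 3) = 30
h[-4,3,6] = (30 - 0) / (6 - (-4)) = 3
h(-3) = 35 + 0·(1) + 3·(1)·(-6) = 17

17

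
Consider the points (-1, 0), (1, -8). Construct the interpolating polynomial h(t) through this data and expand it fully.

h(t) = -4t - 4

Build the Lagrange basis polynomials:
L_0(t) = (t - 1) / [-2] = -(1/2)t + 1/2
L_1(t) = (t + 1) / [2] = (1/2)t + 1/2
h(t) = 0·L_0 + (-8)·L_1
  0·L_0(t) = 0
  (-8)·L_1(t) = -4t - 4
Adding term by term: -4t - 4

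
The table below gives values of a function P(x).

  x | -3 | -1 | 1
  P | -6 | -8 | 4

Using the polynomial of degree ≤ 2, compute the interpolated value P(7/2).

Evaluate each Lagrange basis at x = 7/2:
L_0(7/2) = (9/2)·(5/2)/[(-2)·(-4)] = 45/32
L_1(7/2) = (13/2)·(5/2)/[(2)·(-2)] = -65/16
L_2(7/2) = (13/2)·(9/2)/[(4)·(2)] = 117/32
Sum: (-6)·(45/32) + (-8)·(-65/16) + 4·(117/32) = 619/16

619/16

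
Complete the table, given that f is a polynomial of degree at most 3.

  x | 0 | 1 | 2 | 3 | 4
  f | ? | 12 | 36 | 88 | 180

4

The 4 known values determine f uniquely (degree ≤ 3).
Evaluate each Lagrange basis at x = 0:
L_0(0) = (-2)·(-3)·(-4)/[(-1)·(-2)·(-3)] = 4
L_1(0) = (-1)·(-3)·(-4)/[(1)·(-1)·(-2)] = -6
L_2(0) = (-1)·(-2)·(-4)/[(2)·(1)·(-1)] = 4
L_3(0) = (-1)·(-2)·(-3)/[(3)·(2)·(1)] = -1
Sum: 12·(4) + 36·(-6) + 88·(4) + 180·(-1) = 4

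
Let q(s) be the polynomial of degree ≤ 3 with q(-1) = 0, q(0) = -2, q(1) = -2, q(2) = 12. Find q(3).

52

Evaluate each Lagrange basis at s = 3:
L_0(3) = (3)·(2)·(1)/[(-1)·(-2)·(-3)] = -1
L_1(3) = (4)·(2)·(1)/[(1)·(-1)·(-2)] = 4
L_2(3) = (4)·(3)·(1)/[(2)·(1)·(-1)] = -6
L_3(3) = (4)·(3)·(2)/[(3)·(2)·(1)] = 4
Sum: 0 + (-2)·(4) + (-2)·(-6) + 12·(4) = 52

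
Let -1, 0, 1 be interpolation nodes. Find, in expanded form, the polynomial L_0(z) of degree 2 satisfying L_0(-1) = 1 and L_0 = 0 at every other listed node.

L_0(z) = z(z - 1) / [(-1)·(-2)]
       = (z^2 - z) / (2)

L_0(z) = (1/2)z^2 - (1/2)z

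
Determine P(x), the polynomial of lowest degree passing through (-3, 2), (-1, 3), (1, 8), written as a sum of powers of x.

Build the Lagrange basis polynomials:
L_0(x) = (x + 1)(x - 1) / [8] = (1/8)x^2 - 1/8
L_1(x) = (x + 3)(x - 1) / [-4] = -(1/4)x^2 - (1/2)x + 3/4
L_2(x) = (x + 3)(x + 1) / [8] = (1/8)x^2 + (1/2)x + 3/8
P(x) = 2·L_0 + 3·L_1 + 8·L_2
  2·L_0(x) = (1/4)x^2 - 1/4
  3·L_1(x) = -(3/4)x^2 - (3/2)x + 9/4
  8·L_2(x) = x^2 + 4x + 3
Adding term by term: (1/2)x^2 + (5/2)x + 5

P(x) = (1/2)x^2 + (5/2)x + 5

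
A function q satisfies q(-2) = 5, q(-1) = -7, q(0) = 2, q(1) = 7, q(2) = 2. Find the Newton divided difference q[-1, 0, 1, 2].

-1

q[-1,0] = (2 - (-7)) / (0 - (-1)) = 9
q[0,1] = (7 - 2) / (1 - 0) = 5
q[1,2] = (2 - 7) / (2 - 1) = -5
q[-1,0,1] = (5 - 9) / (1 - (-1)) = -2
q[0,1,2] = (-5 - 5) / (2 - 0) = -5
q[-1,0,1,2] = (-5 - (-2)) / (2 - (-1)) = -1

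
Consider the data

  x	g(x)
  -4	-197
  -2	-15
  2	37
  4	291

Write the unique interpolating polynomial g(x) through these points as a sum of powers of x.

g(x) = 4x^3 + 3x^2 - 3x - 1

Newton's divided differences:
g[-4,-2] = (-15 - (-197)) / (-2 - (-4)) = 91
g[-2,2] = (37 - (-15)) / (2 - (-2)) = 13
g[2,4] = (291 - 37) / (4 - 2) = 127
g[-4,-2,2] = (13 - 91) / (2 - (-4)) = -13
g[-2,2,4] = (127 - 13) / (4 - (-2)) = 19
g[-4,-2,2,4] = (19 - (-13)) / (4 - (-4)) = 4
g(x) = -197 + 91·(x + 4) + (-13)·(x + 4)(x + 2) + 4·(x + 4)(x + 2)(x - 2)
Expanding: g(x) = 4x^3 + 3x^2 - 3x - 1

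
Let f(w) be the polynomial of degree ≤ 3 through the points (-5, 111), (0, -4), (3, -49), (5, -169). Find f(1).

-9

L_0(1) = (1)·(-2)·(-4)/[(-5)·(-8)·(-10)] = -1/50
L_1(1) = (6)·(-2)·(-4)/[(5)·(-3)·(-5)] = 16/25
L_2(1) = (6)·(1)·(-4)/[(8)·(3)·(-2)] = 1/2
L_3(1) = (6)·(1)·(-2)/[(10)·(5)·(2)] = -3/25
Sum: 111·(-1/50) + (-4)·(16/25) + (-49)·(1/2) + (-169)·(-3/25) = -9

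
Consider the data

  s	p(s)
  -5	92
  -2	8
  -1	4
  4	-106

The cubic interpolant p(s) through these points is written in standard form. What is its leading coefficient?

-1

L_0(s) = (s + 2)(s + 1)(s - 4) / [-108] = -(1/108)s^3 + (1/108)s^2 + (5/54)s + 2/27
L_1(s) = (s + 5)(s + 1)(s - 4) / [18] = (1/18)s^3 + (1/9)s^2 - (19/18)s - 10/9
L_2(s) = (s + 5)(s + 2)(s - 4) / [-20] = -(1/20)s^3 - (3/20)s^2 + (9/10)s + 2
L_3(s) = (s + 5)(s + 2)(s + 1) / [270] = (1/270)s^3 + (4/135)s^2 + (17/270)s + 1/27
p(s) = 92·L_0 + 8·L_1 + 4·L_2 + (-106)·L_3
Only the coefficient of s^3 is needed; take it from each L_i and combine:
92·(-1/108) + 8·(1/18) + 4·(-1/20) + (-106)·(1/270) = -1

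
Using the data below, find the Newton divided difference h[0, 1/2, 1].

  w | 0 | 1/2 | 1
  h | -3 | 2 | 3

-8

h[0,1/2] = (2 - (-3)) / (1/2 - 0) = 10
h[1/2,1] = (3 - 2) / (1 - 1/2) = 2
h[0,1/2,1] = (2 - 10) / (1 - 0) = -8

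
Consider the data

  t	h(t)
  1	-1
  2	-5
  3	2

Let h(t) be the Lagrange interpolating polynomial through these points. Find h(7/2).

Evaluate each Lagrange basis at t = 7/2:
L_0(7/2) = (3/2)·(1/2)/[(-1)·(-2)] = 3/8
L_1(7/2) = (5/2)·(1/2)/[(1)·(-1)] = -5/4
L_2(7/2) = (5/2)·(3/2)/[(2)·(1)] = 15/8
Sum: (-1)·(3/8) + (-5)·(-5/4) + 2·(15/8) = 77/8

77/8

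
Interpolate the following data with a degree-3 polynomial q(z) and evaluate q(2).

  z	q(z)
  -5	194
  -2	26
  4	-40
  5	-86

Evaluate each Lagrange basis at z = 2:
L_0(2) = (4)·(-2)·(-3)/[(-3)·(-9)·(-10)] = -4/45
L_1(2) = (7)·(-2)·(-3)/[(3)·(-6)·(-7)] = 1/3
L_2(2) = (7)·(4)·(-3)/[(9)·(6)·(-1)] = 14/9
L_3(2) = (7)·(4)·(-2)/[(10)·(7)·(1)] = -4/5
Sum: 194·(-4/45) + 26·(1/3) + (-40)·(14/9) + (-86)·(-4/5) = -2

-2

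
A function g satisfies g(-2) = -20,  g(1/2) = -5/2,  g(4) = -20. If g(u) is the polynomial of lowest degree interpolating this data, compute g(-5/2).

L_0(-5/2) = (-3)·(-13/2)/[(-5/2)·(-6)] = 13/10
L_1(-5/2) = (-1/2)·(-13/2)/[(5/2)·(-7/2)] = -13/35
L_2(-5/2) = (-1/2)·(-3)/[(6)·(7/2)] = 1/14
Sum: (-20)·(13/10) + (-5/2)·(-13/35) + (-20)·(1/14) = -53/2

-53/2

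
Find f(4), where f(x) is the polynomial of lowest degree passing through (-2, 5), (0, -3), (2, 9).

41

L_0(4) = (4)·(2)/[(-2)·(-4)] = 1
L_1(4) = (6)·(2)/[(2)·(-2)] = -3
L_2(4) = (6)·(4)/[(4)·(2)] = 3
Sum: 5·(1) + (-3)·(-3) + 9·(3) = 41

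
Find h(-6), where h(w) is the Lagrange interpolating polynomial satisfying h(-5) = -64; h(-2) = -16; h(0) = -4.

Evaluate each Lagrange basis at w = -6:
L_0(-6) = (-4)·(-6)/[(-3)·(-5)] = 8/5
L_1(-6) = (-1)·(-6)/[(3)·(-2)] = -1
L_2(-6) = (-1)·(-4)/[(5)·(2)] = 2/5
Sum: (-64)·(8/5) + (-16)·(-1) + (-4)·(2/5) = -88

-88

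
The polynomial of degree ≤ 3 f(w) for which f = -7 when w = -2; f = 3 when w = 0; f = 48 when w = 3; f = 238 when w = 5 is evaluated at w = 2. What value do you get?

Evaluate each Lagrange basis at w = 2:
L_0(2) = (2)·(-1)·(-3)/[(-2)·(-5)·(-7)] = -3/35
L_1(2) = (4)·(-1)·(-3)/[(2)·(-3)·(-5)] = 2/5
L_2(2) = (4)·(2)·(-3)/[(5)·(3)·(-2)] = 4/5
L_3(2) = (4)·(2)·(-1)/[(7)·(5)·(2)] = -4/35
Sum: (-7)·(-3/35) + 3·(2/5) + 48·(4/5) + 238·(-4/35) = 13

13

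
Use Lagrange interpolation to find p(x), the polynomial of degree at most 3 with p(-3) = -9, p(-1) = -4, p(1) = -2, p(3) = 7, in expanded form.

p(x) = (5/24)x^3 + (1/4)x^2 + (19/24)x - 13/4

L_0(x) = (x + 1)(x - 1)(x - 3) / [-48] = -(1/48)x^3 + (1/16)x^2 + (1/48)x - 1/16
L_1(x) = (x + 3)(x - 1)(x - 3) / [16] = (1/16)x^3 - (1/16)x^2 - (9/16)x + 9/16
L_2(x) = (x + 3)(x + 1)(x - 3) / [-16] = -(1/16)x^3 - (1/16)x^2 + (9/16)x + 9/16
L_3(x) = (x + 3)(x + 1)(x - 1) / [48] = (1/48)x^3 + (1/16)x^2 - (1/48)x - 1/16
p(x) = (-9)·L_0 + (-4)·L_1 + (-2)·L_2 + 7·L_3
  (-9)·L_0(x) = (3/16)x^3 - (9/16)x^2 - (3/16)x + 9/16
  (-4)·L_1(x) = -(1/4)x^3 + (1/4)x^2 + (9/4)x - 9/4
  (-2)·L_2(x) = (1/8)x^3 + (1/8)x^2 - (9/8)x - 9/8
  7·L_3(x) = (7/48)x^3 + (7/16)x^2 - (7/48)x - 7/16
Adding term by term: (5/24)x^3 + (1/4)x^2 + (19/24)x - 13/4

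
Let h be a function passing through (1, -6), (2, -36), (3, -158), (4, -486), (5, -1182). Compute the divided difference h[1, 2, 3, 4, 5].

h[1,2] = (-36 - (-6)) / (2 - 1) = -30
h[2,3] = (-158 - (-36)) / (3 - 2) = -122
h[3,4] = (-486 - (-158)) / (4 - 3) = -328
h[4,5] = (-1182 - (-486)) / (5 - 4) = -696
h[1,2,3] = (-122 - (-30)) / (3 - 1) = -46
h[2,3,4] = (-328 - (-122)) / (4 - 2) = -103
h[3,4,5] = (-696 - (-328)) / (5 - 3) = -184
h[1,2,3,4] = (-103 - (-46)) / (4 - 1) = -19
h[2,3,4,5] = (-184 - (-103)) / (5 - 2) = -27
h[1,2,3,4,5] = (-27 - (-19)) / (5 - 1) = -2

-2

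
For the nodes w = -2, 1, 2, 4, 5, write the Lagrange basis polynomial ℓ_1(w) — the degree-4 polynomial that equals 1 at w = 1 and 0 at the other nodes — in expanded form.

ℓ_1(w) = (w + 2)(w - 2)(w - 4)(w - 5) / [(3)·(-1)·(-3)·(-4)]
       = (w^4 - 9w^3 + 16w^2 + 36w - 80) / (-36)

ℓ_1(w) = -(1/36)w^4 + (1/4)w^3 - (4/9)w^2 - w + 20/9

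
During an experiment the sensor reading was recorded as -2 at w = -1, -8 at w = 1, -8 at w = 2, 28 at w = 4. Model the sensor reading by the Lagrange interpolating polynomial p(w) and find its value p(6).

152

Evaluate each Lagrange basis at w = 6:
L_0(6) = (5)·(4)·(2)/[(-2)·(-3)·(-5)] = -4/3
L_1(6) = (7)·(4)·(2)/[(2)·(-1)·(-3)] = 28/3
L_2(6) = (7)·(5)·(2)/[(3)·(1)·(-2)] = -35/3
L_3(6) = (7)·(5)·(4)/[(5)·(3)·(2)] = 14/3
Sum: (-2)·(-4/3) + (-8)·(28/3) + (-8)·(-35/3) + 28·(14/3) = 152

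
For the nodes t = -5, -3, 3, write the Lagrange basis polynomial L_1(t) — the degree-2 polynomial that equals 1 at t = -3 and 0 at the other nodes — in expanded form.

L_1(t) = (t + 5)(t - 3) / [(2)·(-6)]
       = (t^2 + 2t - 15) / (-12)

L_1(t) = -(1/12)t^2 - (1/6)t + 5/4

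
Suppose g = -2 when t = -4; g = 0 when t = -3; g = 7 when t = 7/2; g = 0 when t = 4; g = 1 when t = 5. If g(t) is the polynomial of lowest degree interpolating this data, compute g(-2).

Evaluate each Lagrange basis at t = -2:
L_0(-2) = (1)·(-11/2)·(-6)·(-7)/[(-1)·(-15/2)·(-8)·(-9)] = -77/180
L_1(-2) = (2)·(-11/2)·(-6)·(-7)/[(1)·(-13/2)·(-7)·(-8)] = 33/26
L_2(-2) = (2)·(1)·(-6)·(-7)/[(15/2)·(13/2)·(-1/2)·(-3/2)] = 448/195
L_3(-2) = (2)·(1)·(-11/2)·(-7)/[(8)·(7)·(1/2)·(-1)] = -11/4
L_4(-2) = (2)·(1)·(-11/2)·(-6)/[(9)·(8)·(3/2)·(1)] = 11/18
Sum: (-2)·(-77/180) + 0 + 7·(448/195) + 0 + 1·(11/18) = 3422/195

3422/195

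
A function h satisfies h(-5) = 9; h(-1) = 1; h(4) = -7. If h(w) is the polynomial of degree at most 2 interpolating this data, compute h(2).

-61/15

Using Newton's divided-difference form:
h[-5,-1] = (1 - 9) / (-1 - (-5)) = -2
h[-1,4] = (-7 - 1) / (4 - (-1)) = -8/5
h[-5,-1,4] = (-8/5 - (-2)) / (4 - (-5)) = 2/45
h(2) = 9 + (-2)·(7) + (2/45)·(7)·(3) = -61/15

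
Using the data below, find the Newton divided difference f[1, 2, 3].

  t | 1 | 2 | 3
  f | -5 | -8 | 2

f[1,2] = (-8 - (-5)) / (2 - 1) = -3
f[2,3] = (2 - (-8)) / (3 - 2) = 10
f[1,2,3] = (10 - (-3)) / (3 - 1) = 13/2

13/2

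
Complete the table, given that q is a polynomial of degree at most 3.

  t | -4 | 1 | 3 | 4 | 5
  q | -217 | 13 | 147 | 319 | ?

593

The 4 known values determine q uniquely (degree ≤ 3).
Evaluate each Lagrange basis at t = 5:
L_0(5) = (4)·(2)·(1)/[(-5)·(-7)·(-8)] = -1/35
L_1(5) = (9)·(2)·(1)/[(5)·(-2)·(-3)] = 3/5
L_2(5) = (9)·(4)·(1)/[(7)·(2)·(-1)] = -18/7
L_3(5) = (9)·(4)·(2)/[(8)·(3)·(1)] = 3
Sum: (-217)·(-1/35) + 13·(3/5) + 147·(-18/7) + 319·(3) = 593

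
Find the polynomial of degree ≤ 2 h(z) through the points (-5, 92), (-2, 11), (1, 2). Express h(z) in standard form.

h(z) = 4z^2 + z - 3

Build the Lagrange basis polynomials:
L_0(z) = (z + 2)(z - 1) / [18] = (1/18)z^2 + (1/18)z - 1/9
L_1(z) = (z + 5)(z - 1) / [-9] = -(1/9)z^2 - (4/9)z + 5/9
L_2(z) = (z + 5)(z + 2) / [18] = (1/18)z^2 + (7/18)z + 5/9
h(z) = 92·L_0 + 11·L_1 + 2·L_2
  92·L_0(z) = (46/9)z^2 + (46/9)z - 92/9
  11·L_1(z) = -(11/9)z^2 - (44/9)z + 55/9
  2·L_2(z) = (1/9)z^2 + (7/9)z + 10/9
Adding term by term: 4z^2 + z - 3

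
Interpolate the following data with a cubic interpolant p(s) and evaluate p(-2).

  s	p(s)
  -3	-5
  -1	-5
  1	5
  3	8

-117/16

L_0(-2) = (-1)·(-3)·(-5)/[(-2)·(-4)·(-6)] = 5/16
L_1(-2) = (1)·(-3)·(-5)/[(2)·(-2)·(-4)] = 15/16
L_2(-2) = (1)·(-1)·(-5)/[(4)·(2)·(-2)] = -5/16
L_3(-2) = (1)·(-1)·(-3)/[(6)·(4)·(2)] = 1/16
Sum: (-5)·(5/16) + (-5)·(15/16) + 5·(-5/16) + 8·(1/16) = -117/16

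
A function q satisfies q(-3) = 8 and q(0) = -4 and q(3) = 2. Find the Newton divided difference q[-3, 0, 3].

q[-3,0] = (-4 - 8) / (0 - (-3)) = -4
q[0,3] = (2 - (-4)) / (3 - 0) = 2
q[-3,0,3] = (2 - (-4)) / (3 - (-3)) = 1

1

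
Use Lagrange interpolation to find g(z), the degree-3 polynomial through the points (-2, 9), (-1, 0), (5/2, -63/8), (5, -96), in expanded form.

g(z) = -z^3 + z^2 + z - 1

Build the Lagrange basis polynomials:
L_0(z) = (z + 1)(z - 5/2)(z - 5) / [-63/2] = -(2/63)z^3 + (13/63)z^2 - (10/63)z - 25/63
L_1(z) = (z + 2)(z - 5/2)(z - 5) / [21] = (1/21)z^3 - (11/42)z^2 - (5/42)z + 25/21
L_2(z) = (z + 2)(z + 1)(z - 5) / [-315/8] = -(8/315)z^3 + (16/315)z^2 + (104/315)z + 16/63
L_3(z) = (z + 2)(z + 1)(z - 5/2) / [105] = (1/105)z^3 + (1/210)z^2 - (11/210)z - 1/21
g(z) = 9·L_0 + 0·L_1 + (-63/8)·L_2 + (-96)·L_3
  9·L_0(z) = -(2/7)z^3 + (13/7)z^2 - (10/7)z - 25/7
  0·L_1(z) = 0
  (-63/8)·L_2(z) = (1/5)z^3 - (2/5)z^2 - (13/5)z - 2
  (-96)·L_3(z) = -(32/35)z^3 - (16/35)z^2 + (176/35)z + 32/7
Adding term by term: -z^3 + z^2 + z - 1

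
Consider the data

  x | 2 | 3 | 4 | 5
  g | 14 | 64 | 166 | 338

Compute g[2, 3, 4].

26

g[2,3] = (64 - 14) / (3 - 2) = 50
g[3,4] = (166 - 64) / (4 - 3) = 102
g[2,3,4] = (102 - 50) / (4 - 2) = 26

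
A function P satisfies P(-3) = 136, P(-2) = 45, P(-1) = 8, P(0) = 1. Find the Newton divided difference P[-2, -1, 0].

P[-2,-1] = (8 - 45) / (-1 - (-2)) = -37
P[-1,0] = (1 - 8) / (0 - (-1)) = -7
P[-2,-1,0] = (-7 - (-37)) / (0 - (-2)) = 15

15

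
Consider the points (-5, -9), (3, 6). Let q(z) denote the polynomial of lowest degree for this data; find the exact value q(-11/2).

Evaluate each Lagrange basis at z = -11/2:
L_0(-11/2) = (-17/2)/[(-8)] = 17/16
L_1(-11/2) = (-1/2)/[(8)] = -1/16
Sum: (-9)·(17/16) + 6·(-1/16) = -159/16

-159/16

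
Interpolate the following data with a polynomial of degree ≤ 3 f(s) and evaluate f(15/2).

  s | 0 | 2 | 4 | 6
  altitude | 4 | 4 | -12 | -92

Evaluate each Lagrange basis at s = 15/2:
L_0(15/2) = (11/2)·(7/2)·(3/2)/[(-2)·(-4)·(-6)] = -77/128
L_1(15/2) = (15/2)·(7/2)·(3/2)/[(2)·(-2)·(-4)] = 315/128
L_2(15/2) = (15/2)·(11/2)·(3/2)/[(4)·(2)·(-2)] = -495/128
L_3(15/2) = (15/2)·(11/2)·(7/2)/[(6)·(4)·(2)] = 385/128
Sum: 4·(-77/128) + 4·(315/128) + (-12)·(-495/128) + (-92)·(385/128) = -1783/8

-1783/8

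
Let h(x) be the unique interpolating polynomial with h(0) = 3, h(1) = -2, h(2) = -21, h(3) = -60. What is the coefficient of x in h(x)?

Build the Lagrange basis polynomials:
L_0(x) = (x - 1)(x - 2)(x - 3) / [-6] = -(1/6)x^3 + x^2 - (11/6)x + 1
L_1(x) = x(x - 2)(x - 3) / [2] = (1/2)x^3 - (5/2)x^2 + 3x
L_2(x) = x(x - 1)(x - 3) / [-2] = -(1/2)x^3 + 2x^2 - (3/2)x
L_3(x) = x(x - 1)(x - 2) / [6] = (1/6)x^3 - (1/2)x^2 + (1/3)x
h(x) = 3·L_0 + (-2)·L_1 + (-21)·L_2 + (-60)·L_3
Only the coefficient of x is needed; take it from each L_i and combine:
3·(-11/6) + (-2)·(3) + (-21)·(-3/2) + (-60)·(1/3) = 0

0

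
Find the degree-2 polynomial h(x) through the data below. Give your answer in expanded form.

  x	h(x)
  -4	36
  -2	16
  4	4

L_0(x) = (x + 2)(x - 4) / [16] = (1/16)x^2 - (1/8)x - 1/2
L_1(x) = (x + 4)(x - 4) / [-12] = -(1/12)x^2 + 4/3
L_2(x) = (x + 4)(x + 2) / [48] = (1/48)x^2 + (1/8)x + 1/6
h(x) = 36·L_0 + 16·L_1 + 4·L_2
  36·L_0(x) = (9/4)x^2 - (9/2)x - 18
  16·L_1(x) = -(4/3)x^2 + 64/3
  4·L_2(x) = (1/12)x^2 + (1/2)x + 2/3
Adding term by term: x^2 - 4x + 4

h(x) = x^2 - 4x + 4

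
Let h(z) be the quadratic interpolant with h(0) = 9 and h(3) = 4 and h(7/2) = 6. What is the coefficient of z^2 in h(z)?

34/21

L_0(z) = (z - 3)(z - 7/2) / [21/2] = (2/21)z^2 - (13/21)z + 1
L_1(z) = z(z - 7/2) / [-3/2] = -(2/3)z^2 + (7/3)z
L_2(z) = z(z - 3) / [7/4] = (4/7)z^2 - (12/7)z
h(z) = 9·L_0 + 4·L_1 + 6·L_2
Only the coefficient of z^2 is needed; take it from each L_i and combine:
9·(2/21) + 4·(-2/3) + 6·(4/7) = 34/21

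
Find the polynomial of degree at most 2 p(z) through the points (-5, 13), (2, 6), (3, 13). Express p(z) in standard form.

L_0(z) = (z - 2)(z - 3) / [56] = (1/56)z^2 - (5/56)z + 3/28
L_1(z) = (z + 5)(z - 3) / [-7] = -(1/7)z^2 - (2/7)z + 15/7
L_2(z) = (z + 5)(z - 2) / [8] = (1/8)z^2 + (3/8)z - 5/4
p(z) = 13·L_0 + 6·L_1 + 13·L_2
  13·L_0(z) = (13/56)z^2 - (65/56)z + 39/28
  6·L_1(z) = -(6/7)z^2 - (12/7)z + 90/7
  13·L_2(z) = (13/8)z^2 + (39/8)z - 65/4
Adding term by term: z^2 + 2z - 2

p(z) = z^2 + 2z - 2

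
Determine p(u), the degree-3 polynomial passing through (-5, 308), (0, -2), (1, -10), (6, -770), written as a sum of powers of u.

p(u) = -3u^3 - 3u^2 - 2u - 2

Newton's divided differences:
p[-5,0] = (-2 - 308) / (0 - (-5)) = -62
p[0,1] = (-10 - (-2)) / (1 - 0) = -8
p[1,6] = (-770 - (-10)) / (6 - 1) = -152
p[-5,0,1] = (-8 - (-62)) / (1 - (-5)) = 9
p[0,1,6] = (-152 - (-8)) / (6 - 0) = -24
p[-5,0,1,6] = (-24 - 9) / (6 - (-5)) = -3
p(u) = 308 + (-62)·(u + 5) + 9·(u + 5)u + (-3)·(u + 5)u(u - 1)
Expanding: p(u) = -3u^3 - 3u^2 - 2u - 2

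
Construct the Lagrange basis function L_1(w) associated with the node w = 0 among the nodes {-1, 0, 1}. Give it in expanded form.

L_1(w) = (w + 1)(w - 1) / [(1)·(-1)]
       = (w^2 - 1) / (-1)

L_1(w) = -w^2 + 1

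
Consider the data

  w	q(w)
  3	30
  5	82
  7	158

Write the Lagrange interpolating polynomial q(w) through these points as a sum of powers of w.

q(w) = 3w^2 + 2w - 3

L_0(w) = (w - 5)(w - 7) / [8] = (1/8)w^2 - (3/2)w + 35/8
L_1(w) = (w - 3)(w - 7) / [-4] = -(1/4)w^2 + (5/2)w - 21/4
L_2(w) = (w - 3)(w - 5) / [8] = (1/8)w^2 - w + 15/8
q(w) = 30·L_0 + 82·L_1 + 158·L_2
  30·L_0(w) = (15/4)w^2 - 45w + 525/4
  82·L_1(w) = -(41/2)w^2 + 205w - 861/2
  158·L_2(w) = (79/4)w^2 - 158w + 1185/4
Adding term by term: 3w^2 + 2w - 3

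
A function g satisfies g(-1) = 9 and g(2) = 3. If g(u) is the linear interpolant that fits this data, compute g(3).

1

Evaluate each Lagrange basis at u = 3:
L_0(3) = (1)/[(-3)] = -1/3
L_1(3) = (4)/[(3)] = 4/3
Sum: 9·(-1/3) + 3·(4/3) = 1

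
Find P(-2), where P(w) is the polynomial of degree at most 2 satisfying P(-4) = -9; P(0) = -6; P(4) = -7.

Evaluate each Lagrange basis at w = -2:
L_0(-2) = (-2)·(-6)/[(-4)·(-8)] = 3/8
L_1(-2) = (2)·(-6)/[(4)·(-4)] = 3/4
L_2(-2) = (2)·(-2)/[(8)·(4)] = -1/8
Sum: (-9)·(3/8) + (-6)·(3/4) + (-7)·(-1/8) = -7

-7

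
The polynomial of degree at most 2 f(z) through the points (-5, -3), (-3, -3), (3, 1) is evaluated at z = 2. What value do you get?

Using Newton's divided-difference form:
f[-5,-3] = (-3 - (-3)) / (-3 - (-5)) = 0
f[-3,3] = (1 - (-3)) / (3 - (-3)) = 2/3
f[-5,-3,3] = (2/3 - 0) / (3 - (-5)) = 1/12
f(2) = -3 + 0·(7) + (1/12)·(7)·(5) = -1/12

-1/12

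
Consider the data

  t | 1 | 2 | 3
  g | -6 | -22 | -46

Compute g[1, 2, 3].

g[1,2] = (-22 - (-6)) / (2 - 1) = -16
g[2,3] = (-46 - (-22)) / (3 - 2) = -24
g[1,2,3] = (-24 - (-16)) / (3 - 1) = -4

-4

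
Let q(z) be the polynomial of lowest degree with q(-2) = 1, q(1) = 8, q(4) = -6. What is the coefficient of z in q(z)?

Build the Lagrange basis polynomials:
L_0(z) = (z - 1)(z - 4) / [18] = (1/18)z^2 - (5/18)z + 2/9
L_1(z) = (z + 2)(z - 4) / [-9] = -(1/9)z^2 + (2/9)z + 8/9
L_2(z) = (z + 2)(z - 1) / [18] = (1/18)z^2 + (1/18)z - 1/9
q(z) = 1·L_0 + 8·L_1 + (-6)·L_2
Only the coefficient of z is needed; take it from each L_i and combine:
1·(-5/18) + 8·(2/9) + (-6)·(1/18) = 7/6

7/6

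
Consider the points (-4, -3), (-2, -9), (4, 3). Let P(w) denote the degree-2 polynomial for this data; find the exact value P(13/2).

681/32

Evaluate each Lagrange basis at w = 13/2:
L_0(13/2) = (17/2)·(5/2)/[(-2)·(-8)] = 85/64
L_1(13/2) = (21/2)·(5/2)/[(2)·(-6)] = -35/16
L_2(13/2) = (21/2)·(17/2)/[(8)·(6)] = 119/64
Sum: (-3)·(85/64) + (-9)·(-35/16) + 3·(119/64) = 681/32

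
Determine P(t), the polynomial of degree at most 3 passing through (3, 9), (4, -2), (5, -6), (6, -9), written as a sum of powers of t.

L_0(t) = (t - 4)(t - 5)(t - 6) / [-6] = -(1/6)t^3 + (5/2)t^2 - (37/3)t + 20
L_1(t) = (t - 3)(t - 5)(t - 6) / [2] = (1/2)t^3 - 7t^2 + (63/2)t - 45
L_2(t) = (t - 3)(t - 4)(t - 6) / [-2] = -(1/2)t^3 + (13/2)t^2 - 27t + 36
L_3(t) = (t - 3)(t - 4)(t - 5) / [6] = (1/6)t^3 - 2t^2 + (47/6)t - 10
P(t) = 9·L_0 + (-2)·L_1 + (-6)·L_2 + (-9)·L_3
  9·L_0(t) = -(3/2)t^3 + (45/2)t^2 - 111t + 180
  (-2)·L_1(t) = -t^3 + 14t^2 - 63t + 90
  (-6)·L_2(t) = 3t^3 - 39t^2 + 162t - 216
  (-9)·L_3(t) = -(3/2)t^3 + 18t^2 - (141/2)t + 90
Adding term by term: -t^3 + (31/2)t^2 - (165/2)t + 144

P(t) = -t^3 + (31/2)t^2 - (165/2)t + 144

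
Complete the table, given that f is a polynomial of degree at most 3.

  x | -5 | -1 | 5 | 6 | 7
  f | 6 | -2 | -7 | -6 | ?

The 4 known values determine f uniquely (degree ≤ 3).
L_0(7) = (8)·(2)·(1)/[(-4)·(-10)·(-11)] = -2/55
L_1(7) = (12)·(2)·(1)/[(4)·(-6)·(-7)] = 1/7
L_2(7) = (12)·(8)·(1)/[(10)·(6)·(-1)] = -8/5
L_3(7) = (12)·(8)·(2)/[(11)·(7)·(1)] = 192/77
Sum: 6·(-2/55) + (-2)·(1/7) + (-7)·(-8/5) + (-6)·(192/77) = -1642/385

-1642/385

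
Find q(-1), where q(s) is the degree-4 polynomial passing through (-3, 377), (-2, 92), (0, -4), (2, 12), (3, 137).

Evaluate each Lagrange basis at s = -1:
L_0(-1) = (1)·(-1)·(-3)·(-4)/[(-1)·(-3)·(-5)·(-6)] = -2/15
L_1(-1) = (2)·(-1)·(-3)·(-4)/[(1)·(-2)·(-4)·(-5)] = 3/5
L_2(-1) = (2)·(1)·(-3)·(-4)/[(3)·(2)·(-2)·(-3)] = 2/3
L_3(-1) = (2)·(1)·(-1)·(-4)/[(5)·(4)·(2)·(-1)] = -1/5
L_4(-1) = (2)·(1)·(-1)·(-3)/[(6)·(5)·(3)·(1)] = 1/15
Sum: 377·(-2/15) + 92·(3/5) + (-4)·(2/3) + 12·(-1/5) + 137·(1/15) = 9

9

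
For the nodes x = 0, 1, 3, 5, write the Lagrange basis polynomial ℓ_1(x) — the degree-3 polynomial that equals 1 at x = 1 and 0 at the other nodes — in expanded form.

ℓ_1(x) = (1/8)x^3 - x^2 + (15/8)x

ℓ_1(x) = x(x - 3)(x - 5) / [(1)·(-2)·(-4)]
       = (x^3 - 8x^2 + 15x) / (8)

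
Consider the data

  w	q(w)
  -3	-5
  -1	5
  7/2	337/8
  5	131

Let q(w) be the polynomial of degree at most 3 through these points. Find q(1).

Evaluate each Lagrange basis at w = 1:
L_0(1) = (2)·(-5/2)·(-4)/[(-2)·(-13/2)·(-8)] = -5/26
L_1(1) = (4)·(-5/2)·(-4)/[(2)·(-9/2)·(-6)] = 20/27
L_2(1) = (4)·(2)·(-4)/[(13/2)·(9/2)·(-3/2)] = 256/351
L_3(1) = (4)·(2)·(-5/2)/[(8)·(6)·(3/2)] = -5/18
Sum: (-5)·(-5/26) + 5·(20/27) + 337/8·(256/351) + 131·(-5/18) = -1

-1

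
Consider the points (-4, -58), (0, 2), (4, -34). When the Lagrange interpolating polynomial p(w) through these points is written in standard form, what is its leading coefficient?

-3

The leading coefficient equals the top divided difference p[-4,0,4].
p[-4,0] = (2 - (-58)) / (0 - (-4)) = 15
p[0,4] = (-34 - 2) / (4 - 0) = -9
p[-4,0,4] = (-9 - 15) / (4 - (-4)) = -3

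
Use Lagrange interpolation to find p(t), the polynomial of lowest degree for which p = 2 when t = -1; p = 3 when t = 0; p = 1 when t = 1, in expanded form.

p(t) = -(3/2)t^2 - (1/2)t + 3

Build the Lagrange basis polynomials:
L_0(t) = t(t - 1) / [2] = (1/2)t^2 - (1/2)t
L_1(t) = (t + 1)(t - 1) / [-1] = -t^2 + 1
L_2(t) = (t + 1)t / [2] = (1/2)t^2 + (1/2)t
p(t) = 2·L_0 + 3·L_1 + 1·L_2
  2·L_0(t) = t^2 - t
  3·L_1(t) = -3t^2 + 3
  1·L_2(t) = (1/2)t^2 + (1/2)t
Adding term by term: -(3/2)t^2 - (1/2)t + 3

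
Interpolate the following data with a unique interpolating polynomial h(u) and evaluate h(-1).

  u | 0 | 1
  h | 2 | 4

L_0(-1) = (-2)/[(-1)] = 2
L_1(-1) = (-1)/[(1)] = -1
Sum: 2·(2) + 4·(-1) = 0

0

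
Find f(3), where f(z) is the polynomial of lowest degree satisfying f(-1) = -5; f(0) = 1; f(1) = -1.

-29

L_0(3) = (3)·(2)/[(-1)·(-2)] = 3
L_1(3) = (4)·(2)/[(1)·(-1)] = -8
L_2(3) = (4)·(3)/[(2)·(1)] = 6
Sum: (-5)·(3) + 1·(-8) + (-1)·(6) = -29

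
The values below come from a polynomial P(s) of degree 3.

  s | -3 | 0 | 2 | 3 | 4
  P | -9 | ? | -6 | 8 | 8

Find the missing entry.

The 4 known values determine P uniquely (degree ≤ 3).
Evaluate each Lagrange basis at s = 0:
L_0(0) = (-2)·(-3)·(-4)/[(-5)·(-6)·(-7)] = 4/35
L_1(0) = (3)·(-3)·(-4)/[(5)·(-1)·(-2)] = 18/5
L_2(0) = (3)·(-2)·(-4)/[(6)·(1)·(-1)] = -4
L_3(0) = (3)·(-2)·(-3)/[(7)·(2)·(1)] = 9/7
Sum: (-9)·(4/35) + (-6)·(18/5) + 8·(-4) + 8·(9/7) = -1552/35

-1552/35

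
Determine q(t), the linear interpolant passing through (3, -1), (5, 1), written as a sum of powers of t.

L_0(t) = (t - 5) / [-2] = -(1/2)t + 5/2
L_1(t) = (t - 3) / [2] = (1/2)t - 3/2
q(t) = (-1)·L_0 + 1·L_1
  (-1)·L_0(t) = (1/2)t - 5/2
  1·L_1(t) = (1/2)t - 3/2
Adding term by term: t - 4

q(t) = t - 4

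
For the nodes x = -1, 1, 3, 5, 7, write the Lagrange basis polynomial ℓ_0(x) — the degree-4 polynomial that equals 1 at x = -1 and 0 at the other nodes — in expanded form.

ℓ_0(x) = (1/384)x^4 - (1/24)x^3 + (43/192)x^2 - (11/24)x + 35/128

ℓ_0(x) = (x - 1)(x - 3)(x - 5)(x - 7) / [(-2)·(-4)·(-6)·(-8)]
       = (x^4 - 16x^3 + 86x^2 - 176x + 105) / (384)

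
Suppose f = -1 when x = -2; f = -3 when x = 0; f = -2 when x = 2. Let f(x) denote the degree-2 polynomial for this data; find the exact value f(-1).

-19/8

Evaluate each Lagrange basis at x = -1:
L_0(-1) = (-1)·(-3)/[(-2)·(-4)] = 3/8
L_1(-1) = (1)·(-3)/[(2)·(-2)] = 3/4
L_2(-1) = (1)·(-1)/[(4)·(2)] = -1/8
Sum: (-1)·(3/8) + (-3)·(3/4) + (-2)·(-1/8) = -19/8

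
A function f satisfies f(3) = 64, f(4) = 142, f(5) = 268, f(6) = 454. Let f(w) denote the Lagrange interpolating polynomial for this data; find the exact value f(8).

1054

Evaluate each Lagrange basis at w = 8:
L_0(8) = (4)·(3)·(2)/[(-1)·(-2)·(-3)] = -4
L_1(8) = (5)·(3)·(2)/[(1)·(-1)·(-2)] = 15
L_2(8) = (5)·(4)·(2)/[(2)·(1)·(-1)] = -20
L_3(8) = (5)·(4)·(3)/[(3)·(2)·(1)] = 10
Sum: 64·(-4) + 142·(15) + 268·(-20) + 454·(10) = 1054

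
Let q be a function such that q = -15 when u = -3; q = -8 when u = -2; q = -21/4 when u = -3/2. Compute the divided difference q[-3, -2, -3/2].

q[-3,-2] = (-8 - (-15)) / (-2 - (-3)) = 7
q[-2,-3/2] = (-21/4 - (-8)) / (-3/2 - (-2)) = 11/2
q[-3,-2,-3/2] = (11/2 - 7) / (-3/2 - (-3)) = -1

-1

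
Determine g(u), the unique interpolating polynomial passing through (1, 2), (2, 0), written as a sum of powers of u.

g(u) = -2u + 4

L_0(u) = (u - 2) / [-1] = -u + 2
L_1(u) = (u - 1) / [1] = u - 1
g(u) = 2·L_0 + 0·L_1
  2·L_0(u) = -2u + 4
  0·L_1(u) = 0
Adding term by term: -2u + 4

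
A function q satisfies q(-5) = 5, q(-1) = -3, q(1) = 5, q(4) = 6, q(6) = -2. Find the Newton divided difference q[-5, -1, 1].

q[-5,-1] = (-3 - 5) / (-1 - (-5)) = -2
q[-1,1] = (5 - (-3)) / (1 - (-1)) = 4
q[-5,-1,1] = (4 - (-2)) / (1 - (-5)) = 1

1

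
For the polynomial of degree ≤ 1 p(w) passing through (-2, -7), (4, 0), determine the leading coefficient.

7/6

The leading coefficient equals the top divided difference p[-2,4].
p[-2,4] = (0 - (-7)) / (4 - (-2)) = 7/6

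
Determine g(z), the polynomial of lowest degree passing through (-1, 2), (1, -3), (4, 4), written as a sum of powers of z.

g(z) = (29/30)z^2 - (5/2)z - 22/15

Newton's divided differences:
g[-1,1] = (-3 - 2) / (1 - (-1)) = -5/2
g[1,4] = (4 - (-3)) / (4 - 1) = 7/3
g[-1,1,4] = (7/3 - (-5/2)) / (4 - (-1)) = 29/30
g(z) = 2 + (-5/2)·(z + 1) + (29/30)·(z + 1)(z - 1)
Expanding: g(z) = (29/30)z^2 - (5/2)z - 22/15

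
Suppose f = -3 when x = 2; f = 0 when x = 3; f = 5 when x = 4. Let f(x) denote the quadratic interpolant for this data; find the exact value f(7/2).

9/4

Evaluate each Lagrange basis at x = 7/2:
L_0(7/2) = (1/2)·(-1/2)/[(-1)·(-2)] = -1/8
L_1(7/2) = (3/2)·(-1/2)/[(1)·(-1)] = 3/4
L_2(7/2) = (3/2)·(1/2)/[(2)·(1)] = 3/8
Sum: (-3)·(-1/8) + 0 + 5·(3/8) = 9/4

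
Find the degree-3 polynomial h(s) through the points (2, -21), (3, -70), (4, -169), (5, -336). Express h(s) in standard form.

h(s) = -3s^3 + 2s^2 - 2s - 1

Newton's divided differences:
h[2,3] = (-70 - (-21)) / (3 - 2) = -49
h[3,4] = (-169 - (-70)) / (4 - 3) = -99
h[4,5] = (-336 - (-169)) / (5 - 4) = -167
h[2,3,4] = (-99 - (-49)) / (4 - 2) = -25
h[3,4,5] = (-167 - (-99)) / (5 - 3) = -34
h[2,3,4,5] = (-34 - (-25)) / (5 - 2) = -3
h(s) = -21 + (-49)·(s - 2) + (-25)·(s - 2)(s - 3) + (-3)·(s - 2)(s - 3)(s - 4)
Expanding: h(s) = -3s^3 + 2s^2 - 2s - 1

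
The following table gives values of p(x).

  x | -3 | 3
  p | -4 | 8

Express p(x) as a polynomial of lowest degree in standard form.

p(x) = 2x + 2

Build the Lagrange basis polynomials:
L_0(x) = (x - 3) / [-6] = -(1/6)x + 1/2
L_1(x) = (x + 3) / [6] = (1/6)x + 1/2
p(x) = (-4)·L_0 + 8·L_1
  (-4)·L_0(x) = (2/3)x - 2
  8·L_1(x) = (4/3)x + 4
Adding term by term: 2x + 2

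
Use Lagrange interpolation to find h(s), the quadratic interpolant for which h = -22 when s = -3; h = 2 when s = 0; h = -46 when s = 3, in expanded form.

h(s) = -4s^2 - 4s + 2

L_0(s) = s(s - 3) / [18] = (1/18)s^2 - (1/6)s
L_1(s) = (s + 3)(s - 3) / [-9] = -(1/9)s^2 + 1
L_2(s) = (s + 3)s / [18] = (1/18)s^2 + (1/6)s
h(s) = (-22)·L_0 + 2·L_1 + (-46)·L_2
  (-22)·L_0(s) = -(11/9)s^2 + (11/3)s
  2·L_1(s) = -(2/9)s^2 + 2
  (-46)·L_2(s) = -(23/9)s^2 - (23/3)s
Adding term by term: -4s^2 - 4s + 2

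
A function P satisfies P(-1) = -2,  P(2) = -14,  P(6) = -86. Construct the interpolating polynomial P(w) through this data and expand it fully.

P(w) = -2w^2 - 2w - 2

L_0(w) = (w - 2)(w - 6) / [21] = (1/21)w^2 - (8/21)w + 4/7
L_1(w) = (w + 1)(w - 6) / [-12] = -(1/12)w^2 + (5/12)w + 1/2
L_2(w) = (w + 1)(w - 2) / [28] = (1/28)w^2 - (1/28)w - 1/14
P(w) = (-2)·L_0 + (-14)·L_1 + (-86)·L_2
  (-2)·L_0(w) = -(2/21)w^2 + (16/21)w - 8/7
  (-14)·L_1(w) = (7/6)w^2 - (35/6)w - 7
  (-86)·L_2(w) = -(43/14)w^2 + (43/14)w + 43/7
Adding term by term: -2w^2 - 2w - 2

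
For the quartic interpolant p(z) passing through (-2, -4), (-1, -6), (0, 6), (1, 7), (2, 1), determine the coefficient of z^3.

-7/4

Build the Lagrange basis polynomials:
L_0(z) = (z + 1)z(z - 1)(z - 2) / [24] = (1/24)z^4 - (1/12)z^3 - (1/24)z^2 + (1/12)z
L_1(z) = (z + 2)z(z - 1)(z - 2) / [-6] = -(1/6)z^4 + (1/6)z^3 + (2/3)z^2 - (2/3)z
L_2(z) = (z + 2)(z + 1)(z - 1)(z - 2) / [4] = (1/4)z^4 - (5/4)z^2 + 1
L_3(z) = (z + 2)(z + 1)z(z - 2) / [-6] = -(1/6)z^4 - (1/6)z^3 + (2/3)z^2 + (2/3)z
L_4(z) = (z + 2)(z + 1)z(z - 1) / [24] = (1/24)z^4 + (1/12)z^3 - (1/24)z^2 - (1/12)z
p(z) = (-4)·L_0 + (-6)·L_1 + 6·L_2 + 7·L_3 + 1·L_4
Only the coefficient of z^3 is needed; take it from each L_i and combine:
(-4)·(-1/12) + (-6)·(1/6) + 6·(0) + 7·(-1/6) + 1·(1/12) = -7/4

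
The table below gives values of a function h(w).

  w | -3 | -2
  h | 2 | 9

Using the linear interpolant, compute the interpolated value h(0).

23

L_0(0) = (2)/[(-1)] = -2
L_1(0) = (3)/[(1)] = 3
Sum: 2·(-2) + 9·(3) = 23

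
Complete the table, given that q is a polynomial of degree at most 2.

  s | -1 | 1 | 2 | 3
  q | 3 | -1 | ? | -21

-9

The 3 known values determine q uniquely (degree ≤ 2).
L_0(2) = (1)·(-1)/[(-2)·(-4)] = -1/8
L_1(2) = (3)·(-1)/[(2)·(-2)] = 3/4
L_2(2) = (3)·(1)/[(4)·(2)] = 3/8
Sum: 3·(-1/8) + (-1)·(3/4) + (-21)·(3/8) = -9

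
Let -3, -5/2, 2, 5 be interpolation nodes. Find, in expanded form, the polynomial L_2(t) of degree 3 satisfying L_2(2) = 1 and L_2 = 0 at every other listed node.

L_2(t) = (t + 3)(t + 5/2)(t - 5) / [(5)·(9/2)·(-3)]
       = (t^3 + (1/2)t^2 - 20t - 75/2) / (-135/2)

L_2(t) = -(2/135)t^3 - (1/135)t^2 + (8/27)t + 5/9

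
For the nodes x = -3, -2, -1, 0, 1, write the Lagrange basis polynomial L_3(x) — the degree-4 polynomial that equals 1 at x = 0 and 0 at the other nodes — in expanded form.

L_3(x) = (x + 3)(x + 2)(x + 1)(x - 1) / [(3)·(2)·(1)·(-1)]
       = (x^4 + 5x^3 + 5x^2 - 5x - 6) / (-6)

L_3(x) = -(1/6)x^4 - (5/6)x^3 - (5/6)x^2 + (5/6)x + 1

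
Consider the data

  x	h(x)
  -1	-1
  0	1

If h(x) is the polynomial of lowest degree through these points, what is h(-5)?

Evaluate each Lagrange basis at x = -5:
L_0(-5) = (-5)/[(-1)] = 5
L_1(-5) = (-4)/[(1)] = -4
Sum: (-1)·(5) + 1·(-4) = -9

-9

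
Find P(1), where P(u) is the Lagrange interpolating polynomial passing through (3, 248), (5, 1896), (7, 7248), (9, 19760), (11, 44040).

Evaluate each Lagrange basis at u = 1:
L_0(1) = (-4)·(-6)·(-8)·(-10)/[(-2)·(-4)·(-6)·(-8)] = 5
L_1(1) = (-2)·(-6)·(-8)·(-10)/[(2)·(-2)·(-4)·(-6)] = -10
L_2(1) = (-2)·(-4)·(-8)·(-10)/[(4)·(2)·(-2)·(-4)] = 10
L_3(1) = (-2)·(-4)·(-6)·(-10)/[(6)·(4)·(2)·(-2)] = -5
L_4(1) = (-2)·(-4)·(-6)·(-8)/[(8)·(6)·(4)·(2)] = 1
Sum: 248·(5) + 1896·(-10) + 7248·(10) + 19760·(-5) + 44040·(1) = 0

0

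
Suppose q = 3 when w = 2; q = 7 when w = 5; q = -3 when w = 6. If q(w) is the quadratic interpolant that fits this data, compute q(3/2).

-21/8

Evaluate each Lagrange basis at w = 3/2:
L_0(3/2) = (-7/2)·(-9/2)/[(-3)·(-4)] = 21/16
L_1(3/2) = (-1/2)·(-9/2)/[(3)·(-1)] = -3/4
L_2(3/2) = (-1/2)·(-7/2)/[(4)·(1)] = 7/16
Sum: 3·(21/16) + 7·(-3/4) + (-3)·(7/16) = -21/8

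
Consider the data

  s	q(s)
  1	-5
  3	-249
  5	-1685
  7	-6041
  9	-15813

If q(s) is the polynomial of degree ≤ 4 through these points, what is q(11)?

-34265

L_0(11) = (8)·(6)·(4)·(2)/[(-2)·(-4)·(-6)·(-8)] = 1
L_1(11) = (10)·(6)·(4)·(2)/[(2)·(-2)·(-4)·(-6)] = -5
L_2(11) = (10)·(8)·(4)·(2)/[(4)·(2)·(-2)·(-4)] = 10
L_3(11) = (10)·(8)·(6)·(2)/[(6)·(4)·(2)·(-2)] = -10
L_4(11) = (10)·(8)·(6)·(4)/[(8)·(6)·(4)·(2)] = 5
Sum: (-5)·(1) + (-249)·(-5) + (-1685)·(10) + (-6041)·(-10) + (-15813)·(5) = -34265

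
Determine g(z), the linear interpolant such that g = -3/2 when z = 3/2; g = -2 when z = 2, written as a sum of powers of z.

Build the Lagrange basis polynomials:
L_0(z) = (z - 2) / [-1/2] = -2z + 4
L_1(z) = (z - 3/2) / [1/2] = 2z - 3
g(z) = (-3/2)·L_0 + (-2)·L_1
  (-3/2)·L_0(z) = 3z - 6
  (-2)·L_1(z) = -4z + 6
Adding term by term: -z

g(z) = -z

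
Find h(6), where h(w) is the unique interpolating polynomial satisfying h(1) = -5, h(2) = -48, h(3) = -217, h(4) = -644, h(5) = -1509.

Evaluate each Lagrange basis at w = 6:
L_0(6) = (4)·(3)·(2)·(1)/[(-1)·(-2)·(-3)·(-4)] = 1
L_1(6) = (5)·(3)·(2)·(1)/[(1)·(-1)·(-2)·(-3)] = -5
L_2(6) = (5)·(4)·(2)·(1)/[(2)·(1)·(-1)·(-2)] = 10
L_3(6) = (5)·(4)·(3)·(1)/[(3)·(2)·(1)·(-1)] = -10
L_4(6) = (5)·(4)·(3)·(2)/[(4)·(3)·(2)·(1)] = 5
Sum: (-5)·(1) + (-48)·(-5) + (-217)·(10) + (-644)·(-10) + (-1509)·(5) = -3040

-3040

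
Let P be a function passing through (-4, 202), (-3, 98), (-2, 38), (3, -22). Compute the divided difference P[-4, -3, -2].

22

P[-4,-3] = (98 - 202) / (-3 - (-4)) = -104
P[-3,-2] = (38 - 98) / (-2 - (-3)) = -60
P[-4,-3,-2] = (-60 - (-104)) / (-2 - (-4)) = 22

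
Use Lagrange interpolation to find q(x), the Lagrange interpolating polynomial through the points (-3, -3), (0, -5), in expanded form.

L_0(x) = x / [-3] = -(1/3)x
L_1(x) = (x + 3) / [3] = (1/3)x + 1
q(x) = (-3)·L_0 + (-5)·L_1
  (-3)·L_0(x) = x
  (-5)·L_1(x) = -(5/3)x - 5
Adding term by term: -(2/3)x - 5

q(x) = -(2/3)x - 5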